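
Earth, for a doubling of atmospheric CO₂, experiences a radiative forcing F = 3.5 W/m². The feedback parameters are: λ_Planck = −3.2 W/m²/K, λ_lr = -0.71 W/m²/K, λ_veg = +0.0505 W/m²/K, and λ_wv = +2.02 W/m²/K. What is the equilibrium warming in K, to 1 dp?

Net feedback parameter λ = (−3.2) + (-0.71) + (+0.0505) + (+2.02) = -1.8395 W/m²/K.
ΔT = −F/λ = −3.5/(-1.8395) = 1.9 K.

1.9 K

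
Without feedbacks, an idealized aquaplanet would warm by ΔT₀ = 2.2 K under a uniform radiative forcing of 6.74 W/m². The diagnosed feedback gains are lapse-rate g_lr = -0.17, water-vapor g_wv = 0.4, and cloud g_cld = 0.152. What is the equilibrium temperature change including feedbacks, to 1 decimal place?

Total gain g = -0.17 + 0.4 + 0.152 = 0.382.
Amplification A = 1/(1 − 0.382) = 1.618.
ΔT = 2.2 × 1.618 = 3.6 K.

3.6 K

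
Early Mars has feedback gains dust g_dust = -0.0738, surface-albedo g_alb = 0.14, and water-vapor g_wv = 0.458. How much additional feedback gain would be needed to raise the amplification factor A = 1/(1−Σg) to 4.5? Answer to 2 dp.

Current total gain = 0.5242.
Target gain for A = 4.5: g* = 1 − 1/4.5 = 0.7778.
Additional gain needed = 0.7778 − 0.5242 = 0.25.

0.25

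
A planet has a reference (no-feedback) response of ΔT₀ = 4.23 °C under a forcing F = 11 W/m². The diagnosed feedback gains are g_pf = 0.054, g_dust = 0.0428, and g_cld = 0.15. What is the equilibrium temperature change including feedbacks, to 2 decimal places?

Total gain g = 0.054 + 0.0428 + 0.15 = 0.2468.
Amplification A = 1/(1 − 0.2468) = 1.328.
ΔT = 4.23 × 1.328 = 5.62 °C.

5.62 °C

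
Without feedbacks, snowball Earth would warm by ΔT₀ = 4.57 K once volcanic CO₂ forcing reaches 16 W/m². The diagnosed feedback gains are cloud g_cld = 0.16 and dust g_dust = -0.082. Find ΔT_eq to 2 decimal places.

4.96 K

Total gain g = 0.16 − 0.082 = 0.078.
Amplification A = 1/(1 − 0.078) = 1.085.
ΔT = 4.57 × 1.085 = 4.96 K.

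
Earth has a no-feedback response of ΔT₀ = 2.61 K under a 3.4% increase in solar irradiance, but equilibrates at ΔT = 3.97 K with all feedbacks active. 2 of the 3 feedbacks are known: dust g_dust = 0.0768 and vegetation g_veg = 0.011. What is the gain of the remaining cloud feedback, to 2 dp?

Amplification A = ΔT/ΔT₀ = 3.97/2.61 = 1.521.
Total gain g = 1 − 1/A = 1 − 1/1.521 = 0.3425.
Known gains sum to 0.0768 + 0.011 = 0.0878.
g_cld = 0.3425 − 0.0878 = 0.25.

0.25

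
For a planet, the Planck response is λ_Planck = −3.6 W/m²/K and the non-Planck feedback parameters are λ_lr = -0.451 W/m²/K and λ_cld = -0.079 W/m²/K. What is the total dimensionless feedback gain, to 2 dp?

Convert to gains: g_lr = -0.451/3.6 = -0.1253; g_cld = -0.079/3.6 = -0.02194.
Total gain g = -0.14724.

-0.15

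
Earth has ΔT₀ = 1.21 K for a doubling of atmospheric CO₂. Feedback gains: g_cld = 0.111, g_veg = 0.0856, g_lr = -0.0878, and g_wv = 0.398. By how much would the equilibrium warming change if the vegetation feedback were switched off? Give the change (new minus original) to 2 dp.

Original: g = 0.5068, ΔT = 1.21/(1−0.5068) = 2.4534 K.
Without vegetation: g' = 0.4212, ΔT' = 1.21/(1−0.4212) = 2.0905 K.
Change = 2.0905 − 2.4534 = -0.36 K.

-0.36 K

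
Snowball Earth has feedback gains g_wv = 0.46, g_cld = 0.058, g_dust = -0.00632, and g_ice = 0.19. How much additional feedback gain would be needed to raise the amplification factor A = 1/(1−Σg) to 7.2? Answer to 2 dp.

0.16

Current total gain = 0.70168.
Target gain for A = 7.2: g* = 1 − 1/7.2 = 0.8611.
Additional gain needed = 0.8611 − 0.70168 = 0.16.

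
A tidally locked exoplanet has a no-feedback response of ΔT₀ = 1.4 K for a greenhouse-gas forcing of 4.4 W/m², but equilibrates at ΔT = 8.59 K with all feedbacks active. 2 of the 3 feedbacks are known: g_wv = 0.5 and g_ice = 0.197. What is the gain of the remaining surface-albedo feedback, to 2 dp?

Amplification A = ΔT/ΔT₀ = 8.59/1.4 = 6.136.
Total gain g = 1 − 1/A = 1 − 1/6.136 = 0.837.
Known gains sum to 0.5 + 0.197 = 0.697.
g_alb = 0.837 − 0.697 = 0.14.

0.14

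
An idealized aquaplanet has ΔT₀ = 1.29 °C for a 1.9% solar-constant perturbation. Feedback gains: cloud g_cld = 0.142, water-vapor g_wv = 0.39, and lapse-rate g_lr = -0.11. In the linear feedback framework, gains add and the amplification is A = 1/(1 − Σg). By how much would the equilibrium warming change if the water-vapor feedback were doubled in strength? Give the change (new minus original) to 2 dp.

Original: g = 0.422, ΔT = 1.29/(1−0.422) = 2.2318 °C.
With doubled water-vapor: g' = 0.812, ΔT' = 1.29/(1−0.812) = 6.8617 °C.
Change = 6.8617 − 2.2318 = 4.63 °C.

4.63 °C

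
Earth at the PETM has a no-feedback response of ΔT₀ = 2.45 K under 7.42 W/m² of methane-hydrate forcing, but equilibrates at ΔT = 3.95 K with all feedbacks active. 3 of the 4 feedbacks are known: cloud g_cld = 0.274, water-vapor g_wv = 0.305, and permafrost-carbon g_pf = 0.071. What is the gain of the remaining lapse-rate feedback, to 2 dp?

Amplification A = ΔT/ΔT₀ = 3.95/2.45 = 1.612.
Total gain g = 1 − 1/A = 1 − 1/1.612 = 0.3797.
Known gains sum to 0.274 + 0.305 + 0.071 = 0.65.
g_lr = 0.3797 − 0.65 = -0.27.

-0.27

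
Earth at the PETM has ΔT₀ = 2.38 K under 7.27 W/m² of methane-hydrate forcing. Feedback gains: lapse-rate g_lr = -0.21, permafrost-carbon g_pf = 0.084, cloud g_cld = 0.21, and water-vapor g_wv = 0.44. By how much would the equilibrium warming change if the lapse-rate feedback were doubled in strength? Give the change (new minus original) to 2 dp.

Original: g = 0.524, ΔT = 2.38/(1−0.524) = 5.0000 K.
With doubled lapse-rate: g' = 0.314, ΔT' = 2.38/(1−0.314) = 3.4694 K.
Change = 3.4694 − 5.0000 = -1.53 K.

-1.53 K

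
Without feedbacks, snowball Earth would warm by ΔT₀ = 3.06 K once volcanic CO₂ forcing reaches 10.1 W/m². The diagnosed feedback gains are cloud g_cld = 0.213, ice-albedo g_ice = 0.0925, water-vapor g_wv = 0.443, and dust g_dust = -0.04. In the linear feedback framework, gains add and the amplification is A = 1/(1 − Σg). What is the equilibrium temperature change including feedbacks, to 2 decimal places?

10.50 K

Total gain g = 0.213 + 0.0925 + 0.443 − 0.04 = 0.7085.
Amplification A = 1/(1 − 0.7085) = 3.431.
ΔT = 3.06 × 3.431 = 10.50 K.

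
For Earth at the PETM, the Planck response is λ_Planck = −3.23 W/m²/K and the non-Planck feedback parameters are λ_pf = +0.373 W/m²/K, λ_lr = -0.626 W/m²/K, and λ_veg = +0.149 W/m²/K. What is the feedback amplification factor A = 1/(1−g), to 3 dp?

0.969

Convert to gains: g_pf = 0.373/3.23 = 0.1155; g_lr = -0.626/3.23 = -0.1938; g_veg = 0.149/3.23 = 0.04613.
Total gain g = -0.03217.
A = 1/(1 + 0.03217) = 0.969.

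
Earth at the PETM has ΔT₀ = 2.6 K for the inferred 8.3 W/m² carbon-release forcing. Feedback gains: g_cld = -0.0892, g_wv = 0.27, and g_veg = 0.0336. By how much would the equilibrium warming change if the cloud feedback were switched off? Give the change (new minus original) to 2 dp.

Original: g = 0.2144, ΔT = 2.6/(1−0.2144) = 3.3096 K.
Without cloud: g' = 0.3036, ΔT' = 2.6/(1−0.3036) = 3.7335 K.
Change = 3.7335 − 3.3096 = 0.42 K.

0.42 K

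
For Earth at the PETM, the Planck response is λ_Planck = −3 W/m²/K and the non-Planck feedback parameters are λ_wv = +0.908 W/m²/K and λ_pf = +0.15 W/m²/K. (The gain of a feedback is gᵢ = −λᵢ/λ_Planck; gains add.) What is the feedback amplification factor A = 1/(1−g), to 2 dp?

1.54

Convert to gains: g_wv = 0.908/3 = 0.3027; g_pf = 0.15/3 = 0.05.
Total gain g = 0.3527.
A = 1/(1 − 0.3527) = 1.54.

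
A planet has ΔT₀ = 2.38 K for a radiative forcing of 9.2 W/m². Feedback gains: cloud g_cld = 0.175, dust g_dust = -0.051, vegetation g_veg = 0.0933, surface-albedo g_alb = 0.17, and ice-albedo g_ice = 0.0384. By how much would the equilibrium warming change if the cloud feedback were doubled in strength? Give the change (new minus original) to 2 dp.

1.82 K

Original: g = 0.4257, ΔT = 2.38/(1−0.4257) = 4.1442 K.
With doubled cloud: g' = 0.6007, ΔT' = 2.38/(1−0.6007) = 5.9604 K.
Change = 5.9604 − 4.1442 = 1.82 K.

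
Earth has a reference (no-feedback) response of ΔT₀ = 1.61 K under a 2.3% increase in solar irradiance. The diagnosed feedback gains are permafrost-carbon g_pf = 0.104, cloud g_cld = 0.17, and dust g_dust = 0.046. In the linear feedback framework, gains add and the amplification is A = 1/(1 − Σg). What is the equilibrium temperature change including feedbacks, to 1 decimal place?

Total gain g = 0.104 + 0.17 + 0.046 = 0.32.
Amplification A = 1/(1 − 0.32) = 1.471.
ΔT = 1.61 × 1.471 = 2.4 K.

2.4 K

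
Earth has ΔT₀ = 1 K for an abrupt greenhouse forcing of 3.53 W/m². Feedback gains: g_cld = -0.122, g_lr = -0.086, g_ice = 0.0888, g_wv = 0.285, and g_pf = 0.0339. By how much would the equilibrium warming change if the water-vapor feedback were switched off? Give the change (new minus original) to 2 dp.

-0.33 K

Original: g = 0.1997, ΔT = 1/(1−0.1997) = 1.2495 K.
Without water-vapor: g' = -0.0853, ΔT' = 1/(1+0.0853) = 0.9214 K.
Change = 0.9214 − 1.2495 = -0.33 K.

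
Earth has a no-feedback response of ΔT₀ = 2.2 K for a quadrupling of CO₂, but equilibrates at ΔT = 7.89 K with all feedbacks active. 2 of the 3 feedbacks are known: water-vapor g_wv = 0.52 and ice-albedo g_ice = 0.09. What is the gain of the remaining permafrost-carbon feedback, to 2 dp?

Amplification A = ΔT/ΔT₀ = 7.89/2.2 = 3.586.
Total gain g = 1 − 1/A = 1 − 1/3.586 = 0.7211.
Known gains sum to 0.52 + 0.09 = 0.61.
g_pf = 0.7211 − 0.61 = 0.11.

0.11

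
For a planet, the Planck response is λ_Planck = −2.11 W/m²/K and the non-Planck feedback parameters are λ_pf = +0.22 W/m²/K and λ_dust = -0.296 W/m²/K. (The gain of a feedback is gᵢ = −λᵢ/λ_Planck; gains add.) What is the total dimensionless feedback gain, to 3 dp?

-0.036

Convert to gains: g_pf = 0.22/2.11 = 0.1043; g_dust = -0.296/2.11 = -0.1403.
Total gain g = -0.036.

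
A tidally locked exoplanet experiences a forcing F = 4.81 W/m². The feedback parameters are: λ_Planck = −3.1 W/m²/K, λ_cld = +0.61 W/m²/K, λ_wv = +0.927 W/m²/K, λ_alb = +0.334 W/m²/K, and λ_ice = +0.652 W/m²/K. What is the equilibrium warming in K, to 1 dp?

Net feedback parameter λ = (−3.1) + (+0.61) + (+0.927) + (+0.334) + (+0.652) = -0.577 W/m²/K.
ΔT = −F/λ = −4.81/(-0.577) = 8.3 K.

8.3 K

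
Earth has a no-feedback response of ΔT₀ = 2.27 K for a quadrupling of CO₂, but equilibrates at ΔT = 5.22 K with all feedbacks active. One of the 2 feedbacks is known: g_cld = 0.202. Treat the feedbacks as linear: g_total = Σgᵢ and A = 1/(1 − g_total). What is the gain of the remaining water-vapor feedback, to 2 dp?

0.36

Amplification A = ΔT/ΔT₀ = 5.22/2.27 = 2.3.
Total gain g = 1 − 1/A = 1 − 1/2.3 = 0.5652.
The known gain is 0.202.
g_wv = 0.5652 − 0.202 = 0.36.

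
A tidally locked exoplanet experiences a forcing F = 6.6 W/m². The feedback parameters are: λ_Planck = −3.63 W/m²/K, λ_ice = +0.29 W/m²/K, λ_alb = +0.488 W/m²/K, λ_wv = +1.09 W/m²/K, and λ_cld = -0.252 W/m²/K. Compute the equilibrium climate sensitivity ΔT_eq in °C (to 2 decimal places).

3.28 °C

Net feedback parameter λ = (−3.63) + (+0.29) + (+0.488) + (+1.09) + (-0.252) = -2.014 W/m²/K.
ΔT = −F/λ = −6.6/(-2.014) = 3.28 °C.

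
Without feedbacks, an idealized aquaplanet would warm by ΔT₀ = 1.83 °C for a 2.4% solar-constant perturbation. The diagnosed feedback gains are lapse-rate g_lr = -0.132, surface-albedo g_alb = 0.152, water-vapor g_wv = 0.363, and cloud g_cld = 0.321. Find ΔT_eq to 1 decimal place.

6.2 °C

Total gain g = -0.132 + 0.152 + 0.363 + 0.321 = 0.704.
Amplification A = 1/(1 − 0.704) = 3.378.
ΔT = 1.83 × 3.378 = 6.2 °C.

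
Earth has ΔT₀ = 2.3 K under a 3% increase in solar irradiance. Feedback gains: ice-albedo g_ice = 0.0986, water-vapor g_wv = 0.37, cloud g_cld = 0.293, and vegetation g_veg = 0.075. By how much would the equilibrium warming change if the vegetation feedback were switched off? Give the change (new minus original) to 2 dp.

Original: g = 0.8366, ΔT = 2.3/(1−0.8366) = 14.0759 K.
Without vegetation: g' = 0.7616, ΔT' = 2.3/(1−0.7616) = 9.6477 K.
Change = 9.6477 − 14.0759 = -4.43 K.

-4.43 K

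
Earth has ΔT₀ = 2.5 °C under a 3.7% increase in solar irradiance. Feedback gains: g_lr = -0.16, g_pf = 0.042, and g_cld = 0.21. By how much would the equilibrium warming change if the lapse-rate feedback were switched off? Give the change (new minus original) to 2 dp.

0.59 °C

Original: g = 0.092, ΔT = 2.5/(1−0.092) = 2.7533 °C.
Without lapse-rate: g' = 0.252, ΔT' = 2.5/(1−0.252) = 3.3422 °C.
Change = 3.3422 − 2.7533 = 0.59 °C.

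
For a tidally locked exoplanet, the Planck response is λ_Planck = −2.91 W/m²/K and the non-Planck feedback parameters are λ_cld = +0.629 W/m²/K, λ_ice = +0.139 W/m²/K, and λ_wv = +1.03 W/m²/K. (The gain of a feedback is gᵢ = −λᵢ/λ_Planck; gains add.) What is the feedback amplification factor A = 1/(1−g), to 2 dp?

Convert to gains: g_cld = 0.629/2.91 = 0.2162; g_ice = 0.139/2.91 = 0.04777; g_wv = 1.03/2.91 = 0.354.
Total gain g = 0.61797.
A = 1/(1 − 0.61797) = 2.62.

2.62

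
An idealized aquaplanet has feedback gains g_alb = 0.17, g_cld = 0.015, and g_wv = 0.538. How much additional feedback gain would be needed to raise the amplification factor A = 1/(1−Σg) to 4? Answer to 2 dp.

0.03

Current total gain = 0.723.
Target gain for A = 4: g* = 1 − 1/4 = 0.75.
Additional gain needed = 0.75 − 0.723 = 0.03.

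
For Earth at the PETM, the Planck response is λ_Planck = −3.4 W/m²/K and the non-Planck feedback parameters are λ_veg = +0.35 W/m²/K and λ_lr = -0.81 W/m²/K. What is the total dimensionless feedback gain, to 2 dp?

-0.14

Convert to gains: g_veg = 0.35/3.4 = 0.1029; g_lr = -0.81/3.4 = -0.2382.
Total gain g = -0.1353.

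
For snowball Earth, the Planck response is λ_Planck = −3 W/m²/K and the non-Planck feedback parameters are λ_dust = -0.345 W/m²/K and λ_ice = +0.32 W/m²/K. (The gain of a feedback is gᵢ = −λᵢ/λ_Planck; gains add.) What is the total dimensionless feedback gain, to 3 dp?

Convert to gains: g_dust = -0.345/3 = -0.115; g_ice = 0.32/3 = 0.1067.
Total gain g = -0.0083.

-0.008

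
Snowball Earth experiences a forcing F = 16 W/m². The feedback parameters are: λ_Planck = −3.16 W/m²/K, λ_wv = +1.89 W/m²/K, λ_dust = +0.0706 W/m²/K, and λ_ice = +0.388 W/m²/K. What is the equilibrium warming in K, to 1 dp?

19.7 K

Net feedback parameter λ = (−3.16) + (+1.89) + (+0.0706) + (+0.388) = -0.8114 W/m²/K.
ΔT = −F/λ = −16/(-0.8114) = 19.7 K.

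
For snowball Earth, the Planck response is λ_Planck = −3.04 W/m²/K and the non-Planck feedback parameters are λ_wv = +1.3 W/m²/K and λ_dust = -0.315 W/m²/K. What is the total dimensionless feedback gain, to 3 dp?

Convert to gains: g_wv = 1.3/3.04 = 0.4276; g_dust = -0.315/3.04 = -0.1036.
Total gain g = 0.324.

0.324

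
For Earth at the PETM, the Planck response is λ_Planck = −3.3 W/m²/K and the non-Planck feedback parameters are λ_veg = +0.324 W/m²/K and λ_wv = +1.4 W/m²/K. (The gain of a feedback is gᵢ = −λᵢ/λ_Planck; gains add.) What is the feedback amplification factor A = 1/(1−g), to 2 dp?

2.09

Convert to gains: g_veg = 0.324/3.3 = 0.09818; g_wv = 1.4/3.3 = 0.4242.
Total gain g = 0.52238.
A = 1/(1 − 0.52238) = 2.09.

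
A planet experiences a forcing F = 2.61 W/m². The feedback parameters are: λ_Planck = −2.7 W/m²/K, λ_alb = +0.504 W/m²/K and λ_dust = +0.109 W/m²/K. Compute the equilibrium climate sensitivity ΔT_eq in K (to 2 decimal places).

Net feedback parameter λ = (−2.7) + (+0.504) + (+0.109) = -2.087 W/m²/K.
ΔT = −F/λ = −2.61/(-2.087) = 1.25 K.

1.25 K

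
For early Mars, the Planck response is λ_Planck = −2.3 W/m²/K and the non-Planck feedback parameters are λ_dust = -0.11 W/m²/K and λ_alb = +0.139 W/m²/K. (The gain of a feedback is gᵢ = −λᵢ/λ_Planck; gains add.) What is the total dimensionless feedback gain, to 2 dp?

Convert to gains: g_dust = -0.11/2.3 = -0.04783; g_alb = 0.139/2.3 = 0.06043.
Total gain g = 0.0126.

0.01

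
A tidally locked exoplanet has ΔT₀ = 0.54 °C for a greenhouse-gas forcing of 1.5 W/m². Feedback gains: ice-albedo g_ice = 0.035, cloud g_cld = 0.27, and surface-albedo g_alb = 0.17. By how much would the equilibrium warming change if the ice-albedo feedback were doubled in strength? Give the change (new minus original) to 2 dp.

Original: g = 0.475, ΔT = 0.54/(1−0.475) = 1.0286 °C.
With doubled ice-albedo: g' = 0.51, ΔT' = 0.54/(1−0.51) = 1.1020 °C.
Change = 1.1020 − 1.0286 = 0.07 °C.

0.07 °C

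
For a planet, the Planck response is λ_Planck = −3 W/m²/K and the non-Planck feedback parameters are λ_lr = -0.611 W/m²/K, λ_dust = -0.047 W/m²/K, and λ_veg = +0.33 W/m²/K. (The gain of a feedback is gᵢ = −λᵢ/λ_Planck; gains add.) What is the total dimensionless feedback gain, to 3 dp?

-0.109

Convert to gains: g_lr = -0.611/3 = -0.2037; g_dust = -0.047/3 = -0.01567; g_veg = 0.33/3 = 0.11.
Total gain g = -0.10937.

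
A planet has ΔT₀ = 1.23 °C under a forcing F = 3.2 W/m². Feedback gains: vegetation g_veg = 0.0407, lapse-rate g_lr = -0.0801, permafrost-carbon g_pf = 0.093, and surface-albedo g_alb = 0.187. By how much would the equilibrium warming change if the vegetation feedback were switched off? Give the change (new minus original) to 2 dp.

Original: g = 0.2406, ΔT = 1.23/(1−0.2406) = 1.6197 °C.
Without vegetation: g' = 0.1999, ΔT' = 1.23/(1−0.1999) = 1.5373 °C.
Change = 1.5373 − 1.6197 = -0.08 °C.

-0.08 °C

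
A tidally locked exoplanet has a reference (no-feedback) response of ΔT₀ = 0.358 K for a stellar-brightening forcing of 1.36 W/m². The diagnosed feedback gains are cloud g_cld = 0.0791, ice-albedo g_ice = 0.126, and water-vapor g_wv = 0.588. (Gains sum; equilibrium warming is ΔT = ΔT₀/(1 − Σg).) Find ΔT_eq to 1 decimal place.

1.7 K

Total gain g = 0.0791 + 0.126 + 0.588 = 0.7931.
Amplification A = 1/(1 − 0.7931) = 4.833.
ΔT = 0.358 × 4.833 = 1.7 K.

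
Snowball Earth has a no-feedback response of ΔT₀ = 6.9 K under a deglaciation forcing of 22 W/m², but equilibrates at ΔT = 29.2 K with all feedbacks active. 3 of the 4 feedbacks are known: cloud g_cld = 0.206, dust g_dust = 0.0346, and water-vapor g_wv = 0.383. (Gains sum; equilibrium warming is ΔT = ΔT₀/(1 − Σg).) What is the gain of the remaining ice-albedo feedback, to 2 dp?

0.14

Amplification A = ΔT/ΔT₀ = 29.2/6.9 = 4.232.
Total gain g = 1 − 1/A = 1 − 1/4.232 = 0.7637.
Known gains sum to 0.206 + 0.0346 + 0.383 = 0.6236.
g_ice = 0.7637 − 0.6236 = 0.14.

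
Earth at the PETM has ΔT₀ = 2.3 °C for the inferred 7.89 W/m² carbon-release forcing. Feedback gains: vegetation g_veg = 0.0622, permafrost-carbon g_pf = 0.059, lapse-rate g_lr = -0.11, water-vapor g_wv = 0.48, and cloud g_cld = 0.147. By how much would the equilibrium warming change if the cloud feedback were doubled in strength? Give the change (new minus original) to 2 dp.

4.35 °C

Original: g = 0.6382, ΔT = 2.3/(1−0.6382) = 6.3571 °C.
With doubled cloud: g' = 0.7852, ΔT' = 2.3/(1−0.7852) = 10.7076 °C.
Change = 10.7076 − 6.3571 = 4.35 °C.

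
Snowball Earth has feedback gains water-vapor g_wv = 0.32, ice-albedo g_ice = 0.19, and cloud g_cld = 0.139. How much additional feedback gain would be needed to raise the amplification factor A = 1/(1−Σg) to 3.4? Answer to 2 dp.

Current total gain = 0.649.
Target gain for A = 3.4: g* = 1 − 1/3.4 = 0.7059.
Additional gain needed = 0.7059 − 0.649 = 0.06.

0.06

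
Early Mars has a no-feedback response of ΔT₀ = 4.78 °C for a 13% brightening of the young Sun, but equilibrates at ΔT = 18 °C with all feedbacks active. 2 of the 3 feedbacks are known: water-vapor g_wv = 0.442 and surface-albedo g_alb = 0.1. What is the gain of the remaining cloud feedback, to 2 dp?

Amplification A = ΔT/ΔT₀ = 18/4.78 = 3.766.
Total gain g = 1 − 1/A = 1 − 1/3.766 = 0.7345.
Known gains sum to 0.442 + 0.1 = 0.542.
g_cld = 0.7345 − 0.542 = 0.19.

0.19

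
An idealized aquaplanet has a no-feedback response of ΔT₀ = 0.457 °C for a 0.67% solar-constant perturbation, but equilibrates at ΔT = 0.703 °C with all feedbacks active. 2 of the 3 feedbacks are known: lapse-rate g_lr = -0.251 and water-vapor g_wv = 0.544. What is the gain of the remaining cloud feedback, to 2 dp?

Amplification A = ΔT/ΔT₀ = 0.703/0.457 = 1.538.
Total gain g = 1 − 1/A = 1 − 1/1.538 = 0.3498.
Known gains sum to -0.251 + 0.544 = 0.293.
g_cld = 0.3498 − 0.293 = 0.06.

0.06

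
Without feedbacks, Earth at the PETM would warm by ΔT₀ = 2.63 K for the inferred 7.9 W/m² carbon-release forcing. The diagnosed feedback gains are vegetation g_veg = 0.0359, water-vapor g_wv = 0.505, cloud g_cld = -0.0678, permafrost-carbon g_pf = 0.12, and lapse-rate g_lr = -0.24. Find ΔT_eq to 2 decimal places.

4.07 K

Total gain g = 0.0359 + 0.505 − 0.0678 + 0.12 − 0.24 = 0.3531.
Amplification A = 1/(1 − 0.3531) = 1.546.
ΔT = 2.63 × 1.546 = 4.07 K.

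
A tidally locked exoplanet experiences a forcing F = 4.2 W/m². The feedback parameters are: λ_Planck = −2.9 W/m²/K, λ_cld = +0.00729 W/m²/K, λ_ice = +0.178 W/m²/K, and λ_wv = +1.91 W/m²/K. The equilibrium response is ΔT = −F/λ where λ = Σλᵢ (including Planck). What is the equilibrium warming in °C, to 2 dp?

Net feedback parameter λ = (−2.9) + (+0.00729) + (+0.178) + (+1.91) = -0.80471 W/m²/K.
ΔT = −F/λ = −4.2/(-0.80471) = 5.22 °C.

5.22 °C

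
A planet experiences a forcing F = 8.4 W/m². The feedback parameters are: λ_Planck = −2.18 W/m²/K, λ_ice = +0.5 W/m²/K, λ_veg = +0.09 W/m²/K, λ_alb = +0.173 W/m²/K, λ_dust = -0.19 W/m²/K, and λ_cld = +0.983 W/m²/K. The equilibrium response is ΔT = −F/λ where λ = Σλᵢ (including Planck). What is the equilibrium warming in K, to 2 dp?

Net feedback parameter λ = (−2.18) + (+0.5) + (+0.09) + (+0.173) + (-0.19) + (+0.983) = -0.624 W/m²/K.
ΔT = −F/λ = −8.4/(-0.624) = 13.46 K.

13.46 K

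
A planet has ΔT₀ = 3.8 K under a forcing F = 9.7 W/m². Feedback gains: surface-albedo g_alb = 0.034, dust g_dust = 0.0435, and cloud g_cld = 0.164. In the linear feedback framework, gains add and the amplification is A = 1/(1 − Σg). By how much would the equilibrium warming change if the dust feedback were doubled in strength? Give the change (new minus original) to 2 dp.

Original: g = 0.2415, ΔT = 3.8/(1−0.2415) = 5.0099 K.
With doubled dust: g' = 0.285, ΔT' = 3.8/(1−0.285) = 5.3147 K.
Change = 5.3147 − 5.0099 = 0.30 K.

0.30 K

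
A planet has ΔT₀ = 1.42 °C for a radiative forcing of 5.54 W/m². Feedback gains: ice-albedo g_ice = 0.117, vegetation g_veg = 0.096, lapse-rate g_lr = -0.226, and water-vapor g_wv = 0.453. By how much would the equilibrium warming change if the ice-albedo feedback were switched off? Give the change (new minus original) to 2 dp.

Original: g = 0.44, ΔT = 1.42/(1−0.44) = 2.5357 °C.
Without ice-albedo: g' = 0.323, ΔT' = 1.42/(1−0.323) = 2.0975 °C.
Change = 2.0975 − 2.5357 = -0.44 °C.

-0.44 °C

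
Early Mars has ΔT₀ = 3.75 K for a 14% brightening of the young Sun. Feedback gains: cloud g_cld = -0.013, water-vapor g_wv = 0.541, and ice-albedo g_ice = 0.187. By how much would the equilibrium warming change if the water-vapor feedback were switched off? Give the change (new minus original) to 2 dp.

Original: g = 0.715, ΔT = 3.75/(1−0.715) = 13.1579 K.
Without water-vapor: g' = 0.174, ΔT' = 3.75/(1−0.174) = 4.5400 K.
Change = 4.5400 − 13.1579 = -8.62 K.

-8.62 K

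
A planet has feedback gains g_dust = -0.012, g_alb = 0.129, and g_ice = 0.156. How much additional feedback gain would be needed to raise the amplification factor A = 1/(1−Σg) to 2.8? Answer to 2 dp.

Current total gain = 0.273.
Target gain for A = 2.8: g* = 1 − 1/2.8 = 0.6429.
Additional gain needed = 0.6429 − 0.273 = 0.37.

0.37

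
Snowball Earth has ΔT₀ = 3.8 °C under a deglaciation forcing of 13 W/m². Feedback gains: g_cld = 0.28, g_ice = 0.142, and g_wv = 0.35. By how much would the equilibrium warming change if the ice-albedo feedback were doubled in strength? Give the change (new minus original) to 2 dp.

27.52 °C

Original: g = 0.772, ΔT = 3.8/(1−0.772) = 16.6667 °C.
With doubled ice-albedo: g' = 0.914, ΔT' = 3.8/(1−0.914) = 44.1860 °C.
Change = 44.1860 − 16.6667 = 27.52 °C.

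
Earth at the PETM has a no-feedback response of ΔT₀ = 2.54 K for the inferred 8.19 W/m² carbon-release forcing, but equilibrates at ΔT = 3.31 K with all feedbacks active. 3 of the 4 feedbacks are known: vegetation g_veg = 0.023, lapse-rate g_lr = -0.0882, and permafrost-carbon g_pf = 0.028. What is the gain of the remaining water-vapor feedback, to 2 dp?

Amplification A = ΔT/ΔT₀ = 3.31/2.54 = 1.303.
Total gain g = 1 − 1/A = 1 − 1/1.303 = 0.2325.
Known gains sum to 0.023 − 0.0882 + 0.028 = -0.0372.
g_wv = 0.2325 + 0.0372 = 0.27.

0.27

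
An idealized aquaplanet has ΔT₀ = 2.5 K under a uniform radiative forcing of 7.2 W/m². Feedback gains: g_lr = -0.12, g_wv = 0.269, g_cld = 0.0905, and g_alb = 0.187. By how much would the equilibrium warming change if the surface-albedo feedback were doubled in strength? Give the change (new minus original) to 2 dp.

Original: g = 0.4265, ΔT = 2.5/(1−0.4265) = 4.3592 K.
With doubled surface-albedo: g' = 0.6135, ΔT' = 2.5/(1−0.6135) = 6.4683 K.
Change = 6.4683 − 4.3592 = 2.11 K.

2.11 K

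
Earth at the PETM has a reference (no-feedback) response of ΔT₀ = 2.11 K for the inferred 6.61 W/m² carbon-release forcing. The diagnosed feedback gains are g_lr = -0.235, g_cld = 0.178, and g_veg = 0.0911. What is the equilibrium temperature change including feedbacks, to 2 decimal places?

2.18 K

Total gain g = -0.235 + 0.178 + 0.0911 = 0.0341.
Amplification A = 1/(1 − 0.0341) = 1.035.
ΔT = 2.11 × 1.035 = 2.18 K.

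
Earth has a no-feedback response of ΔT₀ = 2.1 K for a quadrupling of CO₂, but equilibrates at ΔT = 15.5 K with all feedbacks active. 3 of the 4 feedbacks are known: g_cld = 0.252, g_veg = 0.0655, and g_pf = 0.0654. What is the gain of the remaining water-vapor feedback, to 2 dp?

Amplification A = ΔT/ΔT₀ = 15.5/2.1 = 7.381.
Total gain g = 1 − 1/A = 1 − 1/7.381 = 0.8645.
Known gains sum to 0.252 + 0.0655 + 0.0654 = 0.3829.
g_wv = 0.8645 − 0.3829 = 0.48.

0.48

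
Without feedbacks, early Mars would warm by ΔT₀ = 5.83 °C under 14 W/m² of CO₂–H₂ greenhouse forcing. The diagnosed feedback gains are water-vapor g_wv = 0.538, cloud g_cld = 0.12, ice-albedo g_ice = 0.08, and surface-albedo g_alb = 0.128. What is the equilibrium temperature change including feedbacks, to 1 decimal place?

43.5 °C

Total gain g = 0.538 + 0.12 + 0.08 + 0.128 = 0.866.
Amplification A = 1/(1 − 0.866) = 7.463.
ΔT = 5.83 × 7.463 = 43.5 °C.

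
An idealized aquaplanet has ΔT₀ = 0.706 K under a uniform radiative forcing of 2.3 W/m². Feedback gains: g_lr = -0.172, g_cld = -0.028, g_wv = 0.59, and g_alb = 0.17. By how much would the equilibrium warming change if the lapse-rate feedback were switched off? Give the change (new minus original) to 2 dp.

Original: g = 0.56, ΔT = 0.706/(1−0.56) = 1.6045 K.
Without lapse-rate: g' = 0.732, ΔT' = 0.706/(1−0.732) = 2.6343 K.
Change = 2.6343 − 1.6045 = 1.03 K.

1.03 K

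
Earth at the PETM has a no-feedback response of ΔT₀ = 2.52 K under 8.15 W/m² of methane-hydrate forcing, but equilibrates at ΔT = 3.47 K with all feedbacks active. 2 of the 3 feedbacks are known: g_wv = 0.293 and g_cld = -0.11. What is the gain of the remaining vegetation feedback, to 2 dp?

0.09

Amplification A = ΔT/ΔT₀ = 3.47/2.52 = 1.377.
Total gain g = 1 − 1/A = 1 − 1/1.377 = 0.2738.
Known gains sum to 0.293 − 0.11 = 0.183.
g_veg = 0.2738 − 0.183 = 0.09.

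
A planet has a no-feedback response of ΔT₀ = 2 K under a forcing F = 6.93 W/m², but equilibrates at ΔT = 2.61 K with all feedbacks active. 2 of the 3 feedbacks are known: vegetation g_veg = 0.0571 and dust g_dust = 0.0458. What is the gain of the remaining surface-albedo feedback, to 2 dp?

Amplification A = ΔT/ΔT₀ = 2.61/2 = 1.305.
Total gain g = 1 − 1/A = 1 − 1/1.305 = 0.2337.
Known gains sum to 0.0571 + 0.0458 = 0.1029.
g_alb = 0.2337 − 0.1029 = 0.13.

0.13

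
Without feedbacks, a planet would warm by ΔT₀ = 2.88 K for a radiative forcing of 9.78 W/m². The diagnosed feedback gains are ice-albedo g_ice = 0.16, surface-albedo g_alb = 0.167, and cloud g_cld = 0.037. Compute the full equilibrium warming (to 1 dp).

Total gain g = 0.16 + 0.167 + 0.037 = 0.364.
Amplification A = 1/(1 − 0.364) = 1.572.
ΔT = 2.88 × 1.572 = 4.5 K.

4.5 K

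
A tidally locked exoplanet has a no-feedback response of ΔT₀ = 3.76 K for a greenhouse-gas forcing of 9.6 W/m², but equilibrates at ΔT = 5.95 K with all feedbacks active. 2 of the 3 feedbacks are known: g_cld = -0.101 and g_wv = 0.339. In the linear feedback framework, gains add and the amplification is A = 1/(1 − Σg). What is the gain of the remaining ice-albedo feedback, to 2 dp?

0.13

Amplification A = ΔT/ΔT₀ = 5.95/3.76 = 1.582.
Total gain g = 1 − 1/A = 1 − 1/1.582 = 0.3679.
Known gains sum to -0.101 + 0.339 = 0.238.
g_ice = 0.3679 − 0.238 = 0.13.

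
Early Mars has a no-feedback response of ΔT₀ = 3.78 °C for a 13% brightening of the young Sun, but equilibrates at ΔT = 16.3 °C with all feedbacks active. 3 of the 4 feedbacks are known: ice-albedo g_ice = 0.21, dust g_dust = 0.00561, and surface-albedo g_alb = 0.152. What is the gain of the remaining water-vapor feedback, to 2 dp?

Amplification A = ΔT/ΔT₀ = 16.3/3.78 = 4.312.
Total gain g = 1 − 1/A = 1 − 1/4.312 = 0.7681.
Known gains sum to 0.21 + 0.00561 + 0.152 = 0.36761.
g_wv = 0.7681 − 0.36761 = 0.40.

0.40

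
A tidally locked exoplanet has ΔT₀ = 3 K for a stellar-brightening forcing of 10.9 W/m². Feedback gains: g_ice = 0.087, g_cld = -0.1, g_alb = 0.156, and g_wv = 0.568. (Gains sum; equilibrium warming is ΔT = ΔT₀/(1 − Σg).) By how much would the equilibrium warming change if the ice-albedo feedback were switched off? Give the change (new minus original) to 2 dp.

Original: g = 0.711, ΔT = 3/(1−0.711) = 10.3806 K.
Without ice-albedo: g' = 0.624, ΔT' = 3/(1−0.624) = 7.9787 K.
Change = 7.9787 − 10.3806 = -2.40 K.

-2.40 K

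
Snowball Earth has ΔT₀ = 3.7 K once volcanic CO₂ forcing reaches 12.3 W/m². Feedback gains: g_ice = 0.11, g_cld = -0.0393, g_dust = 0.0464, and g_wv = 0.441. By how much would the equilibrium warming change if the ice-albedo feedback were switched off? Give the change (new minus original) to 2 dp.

-1.67 K

Original: g = 0.5581, ΔT = 3.7/(1−0.5581) = 8.3729 K.
Without ice-albedo: g' = 0.4481, ΔT' = 3.7/(1−0.4481) = 6.7041 K.
Change = 6.7041 − 8.3729 = -1.67 K.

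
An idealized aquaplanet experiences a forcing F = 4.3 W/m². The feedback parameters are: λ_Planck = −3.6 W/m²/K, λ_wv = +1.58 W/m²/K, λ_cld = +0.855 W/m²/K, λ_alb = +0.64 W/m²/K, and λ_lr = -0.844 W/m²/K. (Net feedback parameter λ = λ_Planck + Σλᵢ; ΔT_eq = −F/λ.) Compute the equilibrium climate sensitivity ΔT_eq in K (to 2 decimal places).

3.14 K

Net feedback parameter λ = (−3.6) + (+1.58) + (+0.855) + (+0.64) + (-0.844) = -1.369 W/m²/K.
ΔT = −F/λ = −4.3/(-1.369) = 3.14 K.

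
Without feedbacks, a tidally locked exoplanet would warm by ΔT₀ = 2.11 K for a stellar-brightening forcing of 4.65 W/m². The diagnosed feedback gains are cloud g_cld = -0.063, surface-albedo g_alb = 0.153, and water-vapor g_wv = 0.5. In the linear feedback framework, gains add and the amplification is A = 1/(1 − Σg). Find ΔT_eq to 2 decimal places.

5.15 K

Total gain g = -0.063 + 0.153 + 0.5 = 0.59.
Amplification A = 1/(1 − 0.59) = 2.439.
ΔT = 2.11 × 2.439 = 5.15 K.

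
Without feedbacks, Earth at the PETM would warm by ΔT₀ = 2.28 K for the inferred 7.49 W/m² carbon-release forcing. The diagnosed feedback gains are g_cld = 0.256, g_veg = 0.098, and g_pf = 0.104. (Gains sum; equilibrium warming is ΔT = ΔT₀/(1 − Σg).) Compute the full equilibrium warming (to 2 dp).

Total gain g = 0.256 + 0.098 + 0.104 = 0.458.
Amplification A = 1/(1 − 0.458) = 1.845.
ΔT = 2.28 × 1.845 = 4.21 K.

4.21 K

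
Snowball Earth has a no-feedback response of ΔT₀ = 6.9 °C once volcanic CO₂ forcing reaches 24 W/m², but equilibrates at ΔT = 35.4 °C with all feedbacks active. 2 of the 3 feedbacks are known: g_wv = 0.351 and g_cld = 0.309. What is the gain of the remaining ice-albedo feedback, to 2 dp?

0.15

Amplification A = ΔT/ΔT₀ = 35.4/6.9 = 5.13.
Total gain g = 1 − 1/A = 1 − 1/5.13 = 0.8051.
Known gains sum to 0.351 + 0.309 = 0.66.
g_ice = 0.8051 − 0.66 = 0.15.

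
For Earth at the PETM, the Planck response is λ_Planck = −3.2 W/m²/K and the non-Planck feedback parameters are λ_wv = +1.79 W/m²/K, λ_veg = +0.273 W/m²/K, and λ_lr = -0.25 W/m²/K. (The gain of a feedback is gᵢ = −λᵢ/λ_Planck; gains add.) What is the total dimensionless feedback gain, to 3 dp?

0.567

Convert to gains: g_wv = 1.79/3.2 = 0.5594; g_veg = 0.273/3.2 = 0.08531; g_lr = -0.25/3.2 = -0.07812.
Total gain g = 0.56659.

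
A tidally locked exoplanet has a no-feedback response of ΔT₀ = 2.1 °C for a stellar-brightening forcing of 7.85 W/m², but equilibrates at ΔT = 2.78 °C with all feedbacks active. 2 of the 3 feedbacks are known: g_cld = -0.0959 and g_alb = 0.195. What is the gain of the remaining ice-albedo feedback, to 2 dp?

Amplification A = ΔT/ΔT₀ = 2.78/2.1 = 1.324.
Total gain g = 1 − 1/A = 1 − 1/1.324 = 0.2447.
Known gains sum to -0.0959 + 0.195 = 0.0991.
g_ice = 0.2447 − 0.0991 = 0.15.

0.15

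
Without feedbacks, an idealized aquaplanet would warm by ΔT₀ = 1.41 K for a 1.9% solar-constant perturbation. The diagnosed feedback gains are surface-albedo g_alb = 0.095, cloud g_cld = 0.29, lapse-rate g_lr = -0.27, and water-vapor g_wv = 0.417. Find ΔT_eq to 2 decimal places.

Total gain g = 0.095 + 0.29 − 0.27 + 0.417 = 0.532.
Amplification A = 1/(1 − 0.532) = 2.137.
ΔT = 1.41 × 2.137 = 3.01 K.

3.01 K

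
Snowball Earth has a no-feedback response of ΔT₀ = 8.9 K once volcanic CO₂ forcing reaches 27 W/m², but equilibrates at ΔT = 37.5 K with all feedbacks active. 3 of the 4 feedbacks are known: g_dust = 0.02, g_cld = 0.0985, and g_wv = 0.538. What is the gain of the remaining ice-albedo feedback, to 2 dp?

0.11

Amplification A = ΔT/ΔT₀ = 37.5/8.9 = 4.213.
Total gain g = 1 − 1/A = 1 − 1/4.213 = 0.7626.
Known gains sum to 0.02 + 0.0985 + 0.538 = 0.6565.
g_ice = 0.7626 − 0.6565 = 0.11.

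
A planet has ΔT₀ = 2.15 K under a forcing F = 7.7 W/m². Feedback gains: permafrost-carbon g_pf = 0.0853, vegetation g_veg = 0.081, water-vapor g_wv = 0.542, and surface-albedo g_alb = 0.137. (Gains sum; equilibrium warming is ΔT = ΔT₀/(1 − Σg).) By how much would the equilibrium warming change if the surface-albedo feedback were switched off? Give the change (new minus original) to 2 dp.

Original: g = 0.8453, ΔT = 2.15/(1−0.8453) = 13.8979 K.
Without surface-albedo: g' = 0.7083, ΔT' = 2.15/(1−0.7083) = 7.3706 K.
Change = 7.3706 − 13.8979 = -6.53 K.

-6.53 K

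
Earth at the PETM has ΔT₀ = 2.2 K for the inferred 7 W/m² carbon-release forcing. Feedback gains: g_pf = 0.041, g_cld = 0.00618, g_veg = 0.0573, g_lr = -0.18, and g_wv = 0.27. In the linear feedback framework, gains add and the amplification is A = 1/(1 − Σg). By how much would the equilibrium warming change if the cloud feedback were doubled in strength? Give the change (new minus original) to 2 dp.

0.02 K

Original: g = 0.19448, ΔT = 2.2/(1−0.19448) = 2.7312 K.
With doubled cloud: g' = 0.20066, ΔT' = 2.2/(1−0.20066) = 2.7523 K.
Change = 2.7523 − 2.7312 = 0.02 K.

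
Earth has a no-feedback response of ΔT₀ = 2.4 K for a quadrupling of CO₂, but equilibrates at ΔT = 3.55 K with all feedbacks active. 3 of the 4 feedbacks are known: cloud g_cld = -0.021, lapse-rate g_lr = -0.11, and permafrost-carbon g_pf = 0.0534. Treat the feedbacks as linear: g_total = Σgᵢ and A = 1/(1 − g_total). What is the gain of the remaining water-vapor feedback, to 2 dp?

Amplification A = ΔT/ΔT₀ = 3.55/2.4 = 1.479.
Total gain g = 1 − 1/A = 1 − 1/1.479 = 0.3239.
Known gains sum to -0.021 − 0.11 + 0.0534 = -0.0776.
g_wv = 0.3239 + 0.0776 = 0.40.

0.40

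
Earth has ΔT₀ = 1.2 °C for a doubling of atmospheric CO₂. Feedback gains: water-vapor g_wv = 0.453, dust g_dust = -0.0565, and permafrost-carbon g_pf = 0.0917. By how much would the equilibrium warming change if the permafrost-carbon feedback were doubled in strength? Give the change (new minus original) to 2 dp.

Original: g = 0.4882, ΔT = 1.2/(1−0.4882) = 2.3447 °C.
With doubled permafrost-carbon: g' = 0.5799, ΔT' = 1.2/(1−0.5799) = 2.8565 °C.
Change = 2.8565 − 2.3447 = 0.51 °C.

0.51 °C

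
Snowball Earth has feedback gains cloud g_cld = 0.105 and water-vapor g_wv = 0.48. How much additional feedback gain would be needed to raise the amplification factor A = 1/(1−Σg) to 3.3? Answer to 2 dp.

0.11

Current total gain = 0.585.
Target gain for A = 3.3: g* = 1 − 1/3.3 = 0.697.
Additional gain needed = 0.697 − 0.585 = 0.11.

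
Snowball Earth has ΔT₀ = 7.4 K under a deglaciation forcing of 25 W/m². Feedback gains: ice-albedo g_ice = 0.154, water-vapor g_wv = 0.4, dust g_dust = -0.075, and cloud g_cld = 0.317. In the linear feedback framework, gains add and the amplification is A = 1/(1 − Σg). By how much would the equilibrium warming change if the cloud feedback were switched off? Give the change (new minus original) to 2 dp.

Original: g = 0.796, ΔT = 7.4/(1−0.796) = 36.2745 K.
Without cloud: g' = 0.479, ΔT' = 7.4/(1−0.479) = 14.2035 K.
Change = 14.2035 − 36.2745 = -22.07 K.

-22.07 K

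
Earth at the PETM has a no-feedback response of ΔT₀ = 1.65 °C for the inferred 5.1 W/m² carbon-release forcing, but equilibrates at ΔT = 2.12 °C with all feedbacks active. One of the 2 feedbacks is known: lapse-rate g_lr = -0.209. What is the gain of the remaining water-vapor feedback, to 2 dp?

0.43

Amplification A = ΔT/ΔT₀ = 2.12/1.65 = 1.285.
Total gain g = 1 − 1/A = 1 − 1/1.285 = 0.2218.
The known gain is -0.209.
g_wv = 0.2218 + 0.209 = 0.43.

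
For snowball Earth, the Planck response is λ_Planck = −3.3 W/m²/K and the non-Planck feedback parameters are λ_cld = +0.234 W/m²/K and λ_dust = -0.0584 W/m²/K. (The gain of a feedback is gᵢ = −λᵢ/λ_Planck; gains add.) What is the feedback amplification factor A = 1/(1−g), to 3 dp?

Convert to gains: g_cld = 0.234/3.3 = 0.07091; g_dust = -0.0584/3.3 = -0.0177.
Total gain g = 0.05321.
A = 1/(1 − 0.05321) = 1.056.

1.056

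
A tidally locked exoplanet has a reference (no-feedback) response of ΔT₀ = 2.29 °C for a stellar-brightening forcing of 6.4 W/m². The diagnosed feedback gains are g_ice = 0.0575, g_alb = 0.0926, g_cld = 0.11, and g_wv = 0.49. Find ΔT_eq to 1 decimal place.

9.2 °C

Total gain g = 0.0575 + 0.0926 + 0.11 + 0.49 = 0.7501.
Amplification A = 1/(1 − 0.7501) = 4.002.
ΔT = 2.29 × 4.002 = 9.2 °C.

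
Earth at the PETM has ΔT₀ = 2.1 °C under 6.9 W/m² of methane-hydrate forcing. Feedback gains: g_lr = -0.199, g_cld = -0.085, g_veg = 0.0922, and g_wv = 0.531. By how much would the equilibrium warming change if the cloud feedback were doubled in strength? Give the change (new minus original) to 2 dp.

-0.36 °C

Original: g = 0.3392, ΔT = 2.1/(1−0.3392) = 3.1780 °C.
With doubled cloud: g' = 0.2542, ΔT' = 2.1/(1−0.2542) = 2.8158 °C.
Change = 2.8158 − 3.1780 = -0.36 °C.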